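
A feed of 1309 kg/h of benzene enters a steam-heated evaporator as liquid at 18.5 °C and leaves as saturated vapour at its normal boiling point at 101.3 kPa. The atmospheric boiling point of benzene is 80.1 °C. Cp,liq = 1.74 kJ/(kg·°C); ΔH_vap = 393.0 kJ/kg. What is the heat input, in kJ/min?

liquid 18.5→80.1 °C: 107.18 kJ/kg
vaporisation at 80.1 °C: 393 kJ/kg
Δh = 107.18 + 393 = 500.18 kJ/kg
Q = ṁ·Δh = 1309 kg/h × 500.18 kJ/kg = 654740 kJ/h
|Q| = 181.87 kW = 10912 kJ/min

Q = 10900 kJ/min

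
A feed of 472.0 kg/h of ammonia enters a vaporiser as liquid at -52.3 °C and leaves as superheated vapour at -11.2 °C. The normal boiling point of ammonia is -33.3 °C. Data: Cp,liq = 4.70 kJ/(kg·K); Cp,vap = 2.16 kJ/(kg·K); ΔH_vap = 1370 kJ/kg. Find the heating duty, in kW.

Q = 198 kW

liquid -52.3→-33.3 °C: 89.3 kJ/kg
vaporisation at -33.3 °C: 1370 kJ/kg
vapour -33.3→-11.2 °C: 47.736 kJ/kg
Δh = 89.3 + 1370 + 47.736 = 1507 kJ/kg
Q = ṁ·Δh = 472.0 kg/h × 1507 kJ/kg = 711320 kJ/h
|Q| = 197.59 kW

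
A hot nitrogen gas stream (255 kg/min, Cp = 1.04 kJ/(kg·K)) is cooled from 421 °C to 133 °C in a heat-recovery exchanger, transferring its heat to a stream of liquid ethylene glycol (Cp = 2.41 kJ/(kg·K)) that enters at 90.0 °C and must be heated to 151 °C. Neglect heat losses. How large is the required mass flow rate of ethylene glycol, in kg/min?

ṁ_c = 520 kg/min

Heat released by hot stream: Q = 255 × 1.04 × (421 − 133) = 76378 kJ/min
Energy balance on cold side (adiabatic exchanger): Q = ṁ_c·Cp_c·(T_c,out − T_c,in)
ṁ_c = 76378 / [2.41 × (151 − 90.0)] = 519.54 kg/min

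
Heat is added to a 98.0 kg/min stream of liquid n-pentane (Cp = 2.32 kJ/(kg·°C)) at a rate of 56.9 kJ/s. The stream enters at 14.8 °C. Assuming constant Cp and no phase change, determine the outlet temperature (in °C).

Q = 56.9 kJ/s = 3414 kJ/min
ΔT = Q/(ṁ·Cp) = 3414/(98.0×2.32) = 15.016 K
T_out = 14.8 + 15.016 = 29.816 °C

T_out = 29.8 °C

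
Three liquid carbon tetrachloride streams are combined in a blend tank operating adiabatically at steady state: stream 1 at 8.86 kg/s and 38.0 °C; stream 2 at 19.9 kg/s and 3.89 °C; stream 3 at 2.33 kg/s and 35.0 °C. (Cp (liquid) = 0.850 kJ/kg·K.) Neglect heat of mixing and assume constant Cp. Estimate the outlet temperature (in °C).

Energy balance with Q = 0: Σ ṁᵢCp,ᵢ(T_out − Tᵢ) = 0
Σ ṁᵢCp,ᵢTᵢ = 8.86×0.850×38.0 + 19.9×0.850×3.89 + 2.33×0.850×35.0 = 421.29
Σ ṁᵢCp,ᵢ = 8.86×0.850 + 19.9×0.850 + 2.33×0.850 = 26.426
T_out = 421.29 / 26.426 = 15.942 °C

T_out = 15.9 °C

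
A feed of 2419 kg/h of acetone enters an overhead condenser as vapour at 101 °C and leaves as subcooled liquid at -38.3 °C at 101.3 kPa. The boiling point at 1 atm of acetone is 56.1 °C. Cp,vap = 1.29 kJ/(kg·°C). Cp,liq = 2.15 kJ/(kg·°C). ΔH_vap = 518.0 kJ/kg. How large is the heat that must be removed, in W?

Q_c = 523000 W

vapour 101→56.1 °C: -57.921 kJ/kg
condensation at 56.1 °C: -518 kJ/kg
liquid 56.1→-38.3 °C: -202.96 kJ/kg
Δh = -57.921 + -518 + -202.96 = -778.88 kJ/kg
Q = ṁ·Δh = 2419 kg/h × -778.88 kJ/kg = -1.8841e+06 kJ/h
|Q| = 523.36 kW = 523360 W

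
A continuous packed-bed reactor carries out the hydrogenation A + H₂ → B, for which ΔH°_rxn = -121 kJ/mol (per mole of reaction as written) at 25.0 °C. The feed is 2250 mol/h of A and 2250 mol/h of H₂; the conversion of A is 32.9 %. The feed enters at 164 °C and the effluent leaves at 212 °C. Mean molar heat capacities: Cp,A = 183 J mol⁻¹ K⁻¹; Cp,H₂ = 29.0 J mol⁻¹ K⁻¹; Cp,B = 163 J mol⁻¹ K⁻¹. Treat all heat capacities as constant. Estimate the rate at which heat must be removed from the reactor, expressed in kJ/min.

Extent of reaction ξ = 0.329 × 2250 = 740.25 mol/h
Reaction term: ξ·ΔH°_rxn = 740.25 × -121 = -89570 kJ/h
Sensible, feed 164→25 °C: -66303 kJ/h
Outlet flows (mol/h): A 1509.8, H₂ 1509.8, B 740.25
Sensible, products 25→212 °C: 82416 kJ/h
Q = ΔH = -73457 kJ/h = -20.405 kW
Heat removed = 1224.3 kJ/min

Q_out = 1220 kJ/min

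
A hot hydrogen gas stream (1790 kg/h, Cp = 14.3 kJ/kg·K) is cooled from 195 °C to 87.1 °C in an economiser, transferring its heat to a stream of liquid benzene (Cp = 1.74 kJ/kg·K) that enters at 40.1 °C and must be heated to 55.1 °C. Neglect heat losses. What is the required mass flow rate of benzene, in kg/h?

ṁ_c = 106000 kg/h

Heat released by hot stream: Q = 1790 × 14.3 × (195 − 87.1) = 2.7619e+06 kJ/h
Energy balance on cold side (adiabatic exchanger): Q = ṁ_c·Cp_c·(T_c,out − T_c,in)
ṁ_c = 2.7619e+06 / [1.74 × (55.1 − 40.1)] = 105820 kg/h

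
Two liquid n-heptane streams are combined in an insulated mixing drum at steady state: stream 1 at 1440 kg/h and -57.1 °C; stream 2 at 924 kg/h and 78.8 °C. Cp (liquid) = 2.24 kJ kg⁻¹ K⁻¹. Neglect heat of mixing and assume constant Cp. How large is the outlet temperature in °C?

T_out = -3.98 °C

Energy balance with Q = 0: Σ ṁᵢCp,ᵢ(T_out − Tᵢ) = 0
Σ ṁᵢCp,ᵢTᵢ = 1440×2.24×-57.1 + 924×2.24×78.8 = -21085
Σ ṁᵢCp,ᵢ = 1440×2.24 + 924×2.24 = 5295.4
T_out = -21085 / 5295.4 = -3.9817 °C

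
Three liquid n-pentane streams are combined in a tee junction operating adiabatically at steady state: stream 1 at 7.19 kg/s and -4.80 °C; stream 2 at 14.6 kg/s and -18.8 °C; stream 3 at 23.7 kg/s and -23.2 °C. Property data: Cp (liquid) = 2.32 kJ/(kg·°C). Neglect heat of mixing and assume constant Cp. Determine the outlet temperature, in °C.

T_out = -18.9 °C

Energy balance with Q = 0: Σ ṁᵢCp,ᵢ(T_out − Tᵢ) = 0
Σ ṁᵢCp,ᵢTᵢ = 7.19×2.32×-4.80 + 14.6×2.32×-18.8 + 23.7×2.32×-23.2 = -1992.5
Σ ṁᵢCp,ᵢ = 7.19×2.32 + 14.6×2.32 + 23.7×2.32 = 105.54
T_out = -1992.5 / 105.54 = -18.88 °C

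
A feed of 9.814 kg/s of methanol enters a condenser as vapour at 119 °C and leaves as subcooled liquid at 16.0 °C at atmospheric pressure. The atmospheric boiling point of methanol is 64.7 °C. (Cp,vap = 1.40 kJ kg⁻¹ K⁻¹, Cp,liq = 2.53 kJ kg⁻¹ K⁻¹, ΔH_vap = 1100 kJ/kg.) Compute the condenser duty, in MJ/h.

vapour 119→64.7 °C: -76.02 kJ/kg
condensation at 64.7 °C: -1100 kJ/kg
liquid 64.7→16.0 °C: -123.21 kJ/kg
Δh = -76.02 + -1100 + -123.21 = -1299.2 kJ/kg
Q = ṁ·Δh = 9.814 kg/s × -1299.2 kJ/kg = -12751 kJ/s
|Q| = 12751 kW = 45902 MJ/h

Q_c = 45900 MJ/h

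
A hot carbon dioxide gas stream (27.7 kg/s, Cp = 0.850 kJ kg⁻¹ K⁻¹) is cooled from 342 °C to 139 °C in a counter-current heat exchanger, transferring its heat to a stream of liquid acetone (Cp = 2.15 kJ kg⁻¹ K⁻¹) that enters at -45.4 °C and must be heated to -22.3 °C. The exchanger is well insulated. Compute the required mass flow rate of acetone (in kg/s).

ṁ_c = 96.2 kg/s

Heat released by hot stream: Q = 27.7 × 0.850 × (342 − 139) = 4779.6 kJ/s
Energy balance on cold side (adiabatic exchanger): Q = ṁ_c·Cp_c·(T_c,out − T_c,in)
ṁ_c = 4779.6 / [2.15 × (-22.3 − -45.4)] = 96.237 kg/s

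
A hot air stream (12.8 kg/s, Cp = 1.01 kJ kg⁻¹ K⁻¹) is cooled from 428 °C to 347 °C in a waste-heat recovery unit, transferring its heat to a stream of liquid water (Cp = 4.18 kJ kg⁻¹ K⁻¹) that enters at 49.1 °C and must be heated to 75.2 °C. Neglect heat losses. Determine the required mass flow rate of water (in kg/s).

Heat released by hot stream: Q = 12.8 × 1.01 × (428 − 347) = 1047.2 kJ/s
Energy balance on cold side (adiabatic exchanger): Q = ṁ_c·Cp_c·(T_c,out − T_c,in)
ṁ_c = 1047.2 / [4.18 × (75.2 − 49.1)] = 9.5984 kg/s

ṁ_c = 9.60 kg/s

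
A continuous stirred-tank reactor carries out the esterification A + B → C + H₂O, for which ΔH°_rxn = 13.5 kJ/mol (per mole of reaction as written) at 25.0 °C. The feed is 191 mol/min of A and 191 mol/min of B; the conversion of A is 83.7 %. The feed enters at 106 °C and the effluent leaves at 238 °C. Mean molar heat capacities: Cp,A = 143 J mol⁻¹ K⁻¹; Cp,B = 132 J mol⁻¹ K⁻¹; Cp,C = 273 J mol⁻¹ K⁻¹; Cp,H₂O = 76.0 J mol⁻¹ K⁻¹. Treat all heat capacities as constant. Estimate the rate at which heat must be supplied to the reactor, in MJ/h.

Extent of reaction ξ = 0.837 × 191 = 159.87 mol/min
Reaction term: ξ·ΔH°_rxn = 159.87 × 13.5 = 2158.2 kJ/min
Sensible, feed 106→25 °C: -4254.5 kJ/min
Outlet flows (mol/min): A 31.133, B 31.133, C 159.87, H₂O 159.87
Sensible, products 25→238 °C: 13708 kJ/min
Q = ΔH = 11611 kJ/min = 193.52 kW
Heat supplied = 696.68 MJ/h

Q_in = 697 MJ/h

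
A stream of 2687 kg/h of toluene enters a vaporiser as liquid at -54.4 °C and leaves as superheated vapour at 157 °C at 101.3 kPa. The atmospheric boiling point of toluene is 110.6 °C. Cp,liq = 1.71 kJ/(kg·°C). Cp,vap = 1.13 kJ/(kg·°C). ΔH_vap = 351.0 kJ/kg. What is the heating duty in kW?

liquid -54.4→110.6 °C: 282.15 kJ/kg
vaporisation at 110.6 °C: 351 kJ/kg
vapour 110.6→157 °C: 52.432 kJ/kg
Δh = 282.15 + 351 + 52.432 = 685.58 kJ/kg
Q = ṁ·Δh = 2687 kg/h × 685.58 kJ/kg = 1.8422e+06 kJ/h
|Q| = 511.71 kW

Q = 512 kW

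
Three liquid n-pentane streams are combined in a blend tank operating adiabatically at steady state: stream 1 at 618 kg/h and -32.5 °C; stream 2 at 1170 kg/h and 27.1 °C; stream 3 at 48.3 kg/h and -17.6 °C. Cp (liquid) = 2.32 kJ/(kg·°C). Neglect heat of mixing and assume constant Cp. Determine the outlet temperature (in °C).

Adiabatic, steady state ⇒ Σ ṁᵢCp,ᵢ(T_out − Tᵢ) = 0
T_out = Σ ṁᵢCp,ᵢTᵢ / Σ ṁᵢCp,ᵢ
      = 24991 / 4260.2 = 5.8661 °C

T_out = 5.87 °C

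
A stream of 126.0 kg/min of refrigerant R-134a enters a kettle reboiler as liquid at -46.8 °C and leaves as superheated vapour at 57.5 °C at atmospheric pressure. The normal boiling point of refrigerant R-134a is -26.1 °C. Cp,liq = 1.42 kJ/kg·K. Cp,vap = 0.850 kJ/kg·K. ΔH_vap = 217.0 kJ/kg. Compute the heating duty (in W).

liquid -46.8→-26.1 °C: 29.394 kJ/kg
vaporisation at -26.1 °C: 217 kJ/kg
vapour -26.1→57.5 °C: 71.06 kJ/kg
Δh = 29.394 + 217 + 71.06 = 317.45 kJ/kg
Q = ṁ·Δh = 126.0 kg/min × 317.45 kJ/kg = 39999 kJ/min
|Q| = 666.65 kW = 666650 W

Q = 667000 W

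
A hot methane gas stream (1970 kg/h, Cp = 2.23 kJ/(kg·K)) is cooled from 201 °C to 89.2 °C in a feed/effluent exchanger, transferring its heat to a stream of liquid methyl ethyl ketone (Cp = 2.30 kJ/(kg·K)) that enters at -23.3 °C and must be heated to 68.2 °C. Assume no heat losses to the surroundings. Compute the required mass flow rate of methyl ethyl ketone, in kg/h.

ṁ_c = 2330 kg/h

Heat released by hot stream: Q = 1970 × 2.23 × (201 − 89.2) = 491150 kJ/h
Energy balance on cold side (adiabatic exchanger): Q = ṁ_c·Cp_c·(T_c,out − T_c,in)
ṁ_c = 491150 / [2.30 × (68.2 − -23.3)] = 2333.8 kg/h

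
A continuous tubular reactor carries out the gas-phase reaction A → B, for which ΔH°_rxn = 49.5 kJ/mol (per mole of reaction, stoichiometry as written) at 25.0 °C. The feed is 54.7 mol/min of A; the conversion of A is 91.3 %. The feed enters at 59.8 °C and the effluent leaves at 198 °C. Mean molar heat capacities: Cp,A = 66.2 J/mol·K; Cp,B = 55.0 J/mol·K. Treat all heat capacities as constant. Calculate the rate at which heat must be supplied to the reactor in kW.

Q_in = 47.9 kW

Extent of reaction ξ = 0.913 × 54.7 = 49.941 mol/min
Reaction term: ξ·ΔH°_rxn = 49.941 × 49.5 = 2472.1 kJ/min
Sensible, feed 59.8→25 °C: -126.02 kJ/min
Outlet flows (mol/min): A 4.7589, B 49.941
Sensible, products 25→198 °C: 529.69 kJ/min
Q = ΔH = 2875.8 kJ/min = 47.929 kW
Heat supplied = 47.929 kW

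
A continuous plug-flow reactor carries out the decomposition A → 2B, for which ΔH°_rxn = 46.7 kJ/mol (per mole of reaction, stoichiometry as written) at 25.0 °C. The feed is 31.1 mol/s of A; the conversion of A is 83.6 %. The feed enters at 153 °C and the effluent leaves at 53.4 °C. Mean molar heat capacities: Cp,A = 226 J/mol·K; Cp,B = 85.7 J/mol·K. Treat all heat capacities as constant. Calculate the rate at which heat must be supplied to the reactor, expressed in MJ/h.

Q_in = 1710 MJ/h

Extent of reaction ξ = 0.836 × 31.1 = 26 mol/s
Reaction term: ξ·ΔH°_rxn = 26 × 46.7 = 1214.2 kJ/s
Sensible, feed 153→25 °C: -899.66 kJ/s
Outlet flows (mol/s): A 5.1004, B 51.999
Sensible, products 25→53.4 °C: 159.3 kJ/s
Q = ΔH = 473.82 kJ/s = 473.82 kW
Heat supplied = 1705.7 MJ/h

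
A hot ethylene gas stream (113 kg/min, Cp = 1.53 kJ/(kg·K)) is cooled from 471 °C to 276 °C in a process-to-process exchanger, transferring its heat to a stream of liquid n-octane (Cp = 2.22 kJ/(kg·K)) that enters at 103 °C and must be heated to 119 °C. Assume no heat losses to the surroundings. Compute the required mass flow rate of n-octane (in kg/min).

Heat released by hot stream: Q = 113 × 1.53 × (471 − 276) = 33714 kJ/min
Energy balance on cold side (adiabatic exchanger): Q = ṁ_c·Cp_c·(T_c,out − T_c,in)
ṁ_c = 33714 / [2.22 × (119 − 103)] = 949.14 kg/min

ṁ_c = 949 kg/min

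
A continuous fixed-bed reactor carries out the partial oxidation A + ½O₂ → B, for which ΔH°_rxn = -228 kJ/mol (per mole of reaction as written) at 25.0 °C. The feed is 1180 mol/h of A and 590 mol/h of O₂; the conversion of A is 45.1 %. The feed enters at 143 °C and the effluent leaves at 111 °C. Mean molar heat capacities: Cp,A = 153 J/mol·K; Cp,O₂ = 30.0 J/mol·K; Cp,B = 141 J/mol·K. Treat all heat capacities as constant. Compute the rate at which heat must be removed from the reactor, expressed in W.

Q_out = 35800 W

Extent of reaction ξ = 0.451 × 1180 = 532.18 mol/h
Reaction term: ξ·ΔH°_rxn = 532.18 × -228 = -121340 kJ/h
Sensible, feed 143→25 °C: -23392 kJ/h
Outlet flows (mol/h): A 647.82, O₂ 323.91, B 532.18
Sensible, products 25→111 °C: 15813 kJ/h
Q = ΔH = -128920 kJ/h = -35.81 kW
Heat removed = 35810 W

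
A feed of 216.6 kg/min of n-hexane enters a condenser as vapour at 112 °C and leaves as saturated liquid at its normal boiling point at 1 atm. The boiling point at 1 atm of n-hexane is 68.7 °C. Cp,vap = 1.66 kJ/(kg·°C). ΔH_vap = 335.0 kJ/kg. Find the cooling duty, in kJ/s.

Q_c = 1470 kJ/s

vapour 112→68.7 °C: -71.878 kJ/kg
condensation at 68.7 °C: -335 kJ/kg
Δh = -71.878 + -335 = -406.88 kJ/kg
Q = ṁ·Δh = 216.6 kg/min × -406.88 kJ/kg = -88130 kJ/min
|Q| = 1468.8 kW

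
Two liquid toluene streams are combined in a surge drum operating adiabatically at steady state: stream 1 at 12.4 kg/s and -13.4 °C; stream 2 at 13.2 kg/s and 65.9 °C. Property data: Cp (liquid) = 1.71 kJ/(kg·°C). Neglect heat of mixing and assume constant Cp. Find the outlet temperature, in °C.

Energy balance with Q = 0: Σ ṁᵢCp,ᵢ(T_out − Tᵢ) = 0
Σ ṁᵢCp,ᵢTᵢ = 12.4×1.71×-13.4 + 13.2×1.71×65.9 = 1203.4
Σ ṁᵢCp,ᵢ = 12.4×1.71 + 13.2×1.71 = 43.776
T_out = 1203.4 / 43.776 = 27.489 °C

T_out = 27.5 °C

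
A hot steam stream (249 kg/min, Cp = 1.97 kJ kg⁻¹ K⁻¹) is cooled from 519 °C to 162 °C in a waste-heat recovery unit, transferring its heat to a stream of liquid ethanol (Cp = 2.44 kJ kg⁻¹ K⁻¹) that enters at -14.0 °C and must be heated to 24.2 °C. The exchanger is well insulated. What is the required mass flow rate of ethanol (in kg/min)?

Heat released by hot stream: Q = 249 × 1.97 × (519 − 162) = 175120 kJ/min
Energy balance on cold side (adiabatic exchanger): Q = ṁ_c·Cp_c·(T_c,out − T_c,in)
ṁ_c = 175120 / [2.44 × (24.2 − -14.0)] = 1878.8 kg/min

ṁ_c = 1880 kg/min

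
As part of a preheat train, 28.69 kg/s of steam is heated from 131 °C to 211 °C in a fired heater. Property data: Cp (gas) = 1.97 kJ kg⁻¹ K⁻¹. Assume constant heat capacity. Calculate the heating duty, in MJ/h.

Q = 16300 MJ/h

Q = ṁ·Cp·ΔT = 28.69 × 1.97 × (211 − 131) = 4521.5 kJ/s
Heating duty = 16278 MJ/h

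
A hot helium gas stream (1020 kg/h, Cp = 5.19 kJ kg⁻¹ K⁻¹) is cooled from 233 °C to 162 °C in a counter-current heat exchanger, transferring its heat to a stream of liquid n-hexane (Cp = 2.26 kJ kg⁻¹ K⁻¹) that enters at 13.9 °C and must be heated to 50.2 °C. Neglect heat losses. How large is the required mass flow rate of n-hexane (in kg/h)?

Heat released by hot stream: Q = 1020 × 5.19 × (233 − 162) = 375860 kJ/h
Energy balance on cold side (adiabatic exchanger): Q = ṁ_c·Cp_c·(T_c,out − T_c,in)
ṁ_c = 375860 / [2.26 × (50.2 − 13.9)] = 4581.5 kg/h

ṁ_c = 4580 kg/h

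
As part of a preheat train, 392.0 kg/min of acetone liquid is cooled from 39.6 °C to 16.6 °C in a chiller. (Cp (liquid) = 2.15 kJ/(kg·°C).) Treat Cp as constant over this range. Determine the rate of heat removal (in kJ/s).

Q = ṁ·Cp·ΔT = 392.0 × 2.15 × (16.6 − 39.6) = -19384 kJ/min
Converting: 19384 / 60 s = 323.07 kW

Q_c = 323 kJ/s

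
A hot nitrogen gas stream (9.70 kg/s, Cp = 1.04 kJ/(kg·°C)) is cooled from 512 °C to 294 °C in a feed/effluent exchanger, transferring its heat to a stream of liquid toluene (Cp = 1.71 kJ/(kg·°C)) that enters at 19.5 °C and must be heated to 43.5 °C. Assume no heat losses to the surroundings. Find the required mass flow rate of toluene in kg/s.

ṁ_c = 53.6 kg/s

Heat released by hot stream: Q = 9.70 × 1.04 × (512 − 294) = 2199.2 kJ/s
Energy balance on cold side (adiabatic exchanger): Q = ṁ_c·Cp_c·(T_c,out − T_c,in)
ṁ_c = 2199.2 / [1.71 × (43.5 − 19.5)] = 53.586 kg/s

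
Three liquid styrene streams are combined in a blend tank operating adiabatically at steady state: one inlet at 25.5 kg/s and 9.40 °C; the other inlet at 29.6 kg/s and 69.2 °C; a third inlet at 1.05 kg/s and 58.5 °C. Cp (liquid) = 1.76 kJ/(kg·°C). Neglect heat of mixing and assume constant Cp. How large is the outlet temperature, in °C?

Adiabatic, steady state ⇒ Σ ṁᵢCp,ᵢ(T_out − Tᵢ) = 0
Σ ṁᵢCp,ᵢTᵢ = 25.5×1.76×9.40 + 29.6×1.76×69.2 + 1.05×1.76×58.5 = 4135
Σ ṁᵢCp,ᵢ = 25.5×1.76 + 29.6×1.76 + 1.05×1.76 = 98.824
T_out = 4135 / 98.824 = 41.842 °C

T_out = 41.8 °C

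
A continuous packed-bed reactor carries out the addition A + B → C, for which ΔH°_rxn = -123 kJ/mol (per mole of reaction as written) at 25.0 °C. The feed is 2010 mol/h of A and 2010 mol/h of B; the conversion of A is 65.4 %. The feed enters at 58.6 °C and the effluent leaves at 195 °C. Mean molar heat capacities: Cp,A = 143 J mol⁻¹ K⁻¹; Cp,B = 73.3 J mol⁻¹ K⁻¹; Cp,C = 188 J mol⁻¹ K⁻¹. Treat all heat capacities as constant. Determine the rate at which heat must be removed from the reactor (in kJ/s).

Q_out = 30.2 kJ/s

Extent of reaction ξ = 0.654 × 2010 = 1314.5 mol/h
Reaction term: ξ·ΔH°_rxn = 1314.5 × -123 = -161690 kJ/h
Sensible, feed 58.6→25 °C: -14608 kJ/h
Outlet flows (mol/h): A 695.46, B 695.46, C 1314.5
Sensible, products 25→195 °C: 67585 kJ/h
Q = ΔH = -108710 kJ/h = -30.197 kW
Heat removed = 30.197 kJ/s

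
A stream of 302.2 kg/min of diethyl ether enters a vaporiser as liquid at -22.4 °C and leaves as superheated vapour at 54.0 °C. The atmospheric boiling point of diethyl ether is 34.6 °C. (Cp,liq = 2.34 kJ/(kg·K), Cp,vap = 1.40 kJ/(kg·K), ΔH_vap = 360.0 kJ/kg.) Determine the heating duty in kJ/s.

Q = 2620 kJ/s

liquid -22.4→34.6 °C: 133.38 kJ/kg
vaporisation at 34.6 °C: 360 kJ/kg
vapour 34.6→54.0 °C: 27.16 kJ/kg
Δh = 133.38 + 360 + 27.16 = 520.54 kJ/kg
Q = ṁ·Δh = 302.2 kg/min × 520.54 kJ/kg = 157310 kJ/min
|Q| = 2621.8 kW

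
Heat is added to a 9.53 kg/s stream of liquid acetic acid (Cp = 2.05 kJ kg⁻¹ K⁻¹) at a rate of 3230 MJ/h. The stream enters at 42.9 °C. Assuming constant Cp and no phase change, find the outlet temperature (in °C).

Q = 3230 MJ/h = 897.22 kJ/s
ΔT = Q/(ṁ·Cp) = 897.22/(9.53×2.05) = 45.925 K
T_out = 42.9 + 45.925 = 88.825 °C

T_out = 88.8 °C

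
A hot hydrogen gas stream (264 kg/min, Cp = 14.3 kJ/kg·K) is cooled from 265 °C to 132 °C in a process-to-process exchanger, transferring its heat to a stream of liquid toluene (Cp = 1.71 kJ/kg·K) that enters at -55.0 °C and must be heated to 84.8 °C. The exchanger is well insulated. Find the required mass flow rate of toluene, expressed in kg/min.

Heat released by hot stream: Q = 264 × 14.3 × (265 − 132) = 502100 kJ/min
Energy balance on cold side (adiabatic exchanger): Q = ṁ_c·Cp_c·(T_c,out − T_c,in)
ṁ_c = 502100 / [1.71 × (84.8 − -55.0)] = 2100.3 kg/min

ṁ_c = 2100 kg/min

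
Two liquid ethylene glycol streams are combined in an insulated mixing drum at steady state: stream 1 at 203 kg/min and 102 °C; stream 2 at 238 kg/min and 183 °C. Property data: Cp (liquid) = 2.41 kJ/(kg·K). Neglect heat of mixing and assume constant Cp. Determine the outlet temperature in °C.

T_out = 146 °C

Adiabatic, steady state ⇒ Σ ṁᵢCp,ᵢ(T_out − Tᵢ) = 0
T_out = Σ ṁᵢCp,ᵢTᵢ / Σ ṁᵢCp,ᵢ
      = 154870 / 1062.8 = 145.71 °C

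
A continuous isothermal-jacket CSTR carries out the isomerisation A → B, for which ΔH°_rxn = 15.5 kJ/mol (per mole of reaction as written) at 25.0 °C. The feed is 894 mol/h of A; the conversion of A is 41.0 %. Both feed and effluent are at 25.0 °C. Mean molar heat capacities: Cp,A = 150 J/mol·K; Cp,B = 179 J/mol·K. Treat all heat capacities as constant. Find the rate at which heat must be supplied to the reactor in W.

Extent of reaction ξ = 0.410 × 894 = 366.54 mol/h
Reaction term: ξ·ΔH°_rxn = 366.54 × 15.5 = 5681.4 kJ/h
Q = ΔH = 5681.4 kJ/h = 1.5782 kW
Heat supplied = 1578.2 W

Q_in = 1580 W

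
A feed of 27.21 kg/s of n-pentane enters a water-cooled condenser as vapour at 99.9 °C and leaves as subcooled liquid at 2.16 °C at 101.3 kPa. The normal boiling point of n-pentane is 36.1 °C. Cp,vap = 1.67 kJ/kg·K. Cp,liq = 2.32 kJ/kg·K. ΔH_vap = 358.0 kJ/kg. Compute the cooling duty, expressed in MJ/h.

vapour 99.9→36.1 °C: -106.55 kJ/kg
condensation at 36.1 °C: -358 kJ/kg
liquid 36.1→2.16 °C: -78.741 kJ/kg
Δh = -106.55 + -358 + -78.741 = -543.29 kJ/kg
Q = ṁ·Δh = 27.21 kg/s × -543.29 kJ/kg = -14783 kJ/s
|Q| = 14783 kW = 53218 MJ/h

Q_c = 53200 MJ/h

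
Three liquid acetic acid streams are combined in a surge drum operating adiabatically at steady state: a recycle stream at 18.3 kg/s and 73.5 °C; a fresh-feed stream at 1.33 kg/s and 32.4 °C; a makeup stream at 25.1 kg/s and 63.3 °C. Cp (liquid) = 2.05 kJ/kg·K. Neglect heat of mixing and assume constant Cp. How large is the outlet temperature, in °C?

No heat crosses the boundary, so H_out = H_in.
Σ ṁᵢCp,ᵢTᵢ = 18.3×2.05×73.5 + 1.33×2.05×32.4 + 25.1×2.05×63.3 = 6102.8
Σ ṁᵢCp,ᵢ = 18.3×2.05 + 1.33×2.05 + 25.1×2.05 = 91.697
T_out = 6102.8 / 91.697 = 66.554 °C

T_out = 66.6 °C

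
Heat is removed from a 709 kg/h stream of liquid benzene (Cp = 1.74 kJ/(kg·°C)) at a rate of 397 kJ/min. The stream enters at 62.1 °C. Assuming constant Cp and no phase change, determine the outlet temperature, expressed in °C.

Q = 397 kJ/min = 23820 kJ/h
ΔT = Q/(ṁ·Cp) = 23820/(709×1.74) = 19.308 K
T_out = 62.1 − 19.308 = 42.792 °C

T_out = 42.8 °C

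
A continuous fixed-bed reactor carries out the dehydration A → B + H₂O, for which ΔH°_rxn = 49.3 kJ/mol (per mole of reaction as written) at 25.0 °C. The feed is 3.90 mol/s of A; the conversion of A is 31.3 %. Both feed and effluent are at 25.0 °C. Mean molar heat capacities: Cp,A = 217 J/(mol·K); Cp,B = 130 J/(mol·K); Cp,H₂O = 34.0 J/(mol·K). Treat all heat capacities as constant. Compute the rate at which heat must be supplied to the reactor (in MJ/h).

Q_in = 217 MJ/h

Extent of reaction ξ = 0.313 × 3.90 = 1.2207 mol/s
Reaction term: ξ·ΔH°_rxn = 1.2207 × 49.3 = 60.181 kJ/s
Q = ΔH = 60.181 kJ/s = 60.181 kW
Heat supplied = 216.65 MJ/h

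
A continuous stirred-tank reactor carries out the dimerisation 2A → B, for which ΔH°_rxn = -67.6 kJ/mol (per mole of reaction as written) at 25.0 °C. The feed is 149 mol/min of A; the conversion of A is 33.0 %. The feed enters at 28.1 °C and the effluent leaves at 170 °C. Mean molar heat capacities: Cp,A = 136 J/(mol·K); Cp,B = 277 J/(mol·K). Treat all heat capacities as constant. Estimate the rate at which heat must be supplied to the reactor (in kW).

Extent of reaction ξ = 0.330 × 149 / 2 = 24.585 mol/min
Reaction term: ξ·ΔH°_rxn = 24.585 × -67.6 = -1661.9 kJ/min
Sensible, feed 28.1→25 °C: -62.818 kJ/min
Outlet flows (mol/min): A 99.83, B 24.585
Sensible, products 25→170 °C: 2956.1 kJ/min
Q = ΔH = 1231.3 kJ/min = 20.522 kW
Heat supplied = 20.522 kW

Q_in = 20.5 kW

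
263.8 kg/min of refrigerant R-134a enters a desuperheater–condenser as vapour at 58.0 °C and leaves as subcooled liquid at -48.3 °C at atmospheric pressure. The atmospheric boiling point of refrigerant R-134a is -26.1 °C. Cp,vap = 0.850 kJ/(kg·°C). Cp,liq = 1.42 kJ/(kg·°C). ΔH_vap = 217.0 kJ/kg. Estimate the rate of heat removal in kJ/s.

vapour 58.0→-26.1 °C: -71.485 kJ/kg
condensation at -26.1 °C: -217 kJ/kg
liquid -26.1→-48.3 °C: -31.524 kJ/kg
Δh = -71.485 + -217 + -31.524 = -320.01 kJ/kg
Q = ṁ·Δh = 263.8 kg/min × -320.01 kJ/kg = -84418 kJ/min
|Q| = 1407 kW

Q_c = 1410 kJ/s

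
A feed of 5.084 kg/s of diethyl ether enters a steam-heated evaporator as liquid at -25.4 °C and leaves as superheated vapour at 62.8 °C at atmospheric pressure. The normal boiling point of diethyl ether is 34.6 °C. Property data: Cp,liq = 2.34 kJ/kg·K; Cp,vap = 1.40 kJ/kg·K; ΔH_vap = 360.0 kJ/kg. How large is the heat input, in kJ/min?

liquid -25.4→34.6 °C: 140.4 kJ/kg
vaporisation at 34.6 °C: 360 kJ/kg
vapour 34.6→62.8 °C: 39.48 kJ/kg
Δh = 140.4 + 360 + 39.48 = 539.88 kJ/kg
Q = ṁ·Δh = 5.084 kg/s × 539.88 kJ/kg = 2744.7 kJ/s
|Q| = 2744.7 kW = 164680 kJ/min

Q = 165000 kJ/min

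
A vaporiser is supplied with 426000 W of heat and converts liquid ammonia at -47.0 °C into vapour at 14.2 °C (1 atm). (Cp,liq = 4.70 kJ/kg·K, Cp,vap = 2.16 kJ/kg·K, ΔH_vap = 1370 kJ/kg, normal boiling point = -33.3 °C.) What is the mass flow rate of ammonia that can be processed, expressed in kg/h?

ṁ = 998 kg/h

Δh = 4.70×(-33.3−-47.0) + 1370 + 2.16×(14.2−-33.3) = 1537 kJ/kg
Q = 426000 W = 426 kJ/s = 1.5336e+06 kJ/h
ṁ = Q/Δh = 1.5336e+06 / 1537 = 997.79 kg/h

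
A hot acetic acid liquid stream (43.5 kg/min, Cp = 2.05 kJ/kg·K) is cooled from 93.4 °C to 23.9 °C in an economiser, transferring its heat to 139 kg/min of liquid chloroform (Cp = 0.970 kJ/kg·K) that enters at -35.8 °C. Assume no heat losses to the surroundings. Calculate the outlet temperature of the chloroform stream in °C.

Heat released by hot stream: Q = 43.5 × 2.05 × (93.4 − 23.9) = 6197.7 kJ/min
Energy balance on cold side (adiabatic exchanger): Q = ṁ_c·Cp_c·(T_c,out − T_c,in)
T_c,out = -35.8 + 6197.7/(139 × 0.970) = 10.166 °C

T_c,out = 10.2 °C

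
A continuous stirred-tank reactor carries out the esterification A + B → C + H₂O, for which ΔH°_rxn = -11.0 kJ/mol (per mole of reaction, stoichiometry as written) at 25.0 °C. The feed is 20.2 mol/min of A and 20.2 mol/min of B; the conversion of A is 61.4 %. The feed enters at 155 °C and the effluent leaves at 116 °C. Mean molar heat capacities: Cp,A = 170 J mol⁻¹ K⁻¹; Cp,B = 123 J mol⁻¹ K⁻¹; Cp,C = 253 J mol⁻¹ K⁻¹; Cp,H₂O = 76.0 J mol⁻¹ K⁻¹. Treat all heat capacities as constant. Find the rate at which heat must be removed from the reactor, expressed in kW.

Extent of reaction ξ = 0.614 × 20.2 = 12.403 mol/min
Reaction term: ξ·ΔH°_rxn = 12.403 × -11.0 = -136.43 kJ/min
Sensible, feed 155→25 °C: -769.42 kJ/min
Outlet flows (mol/min): A 7.7972, B 7.7972, C 12.403, H₂O 12.403
Sensible, products 25→116 °C: 579.22 kJ/min
Q = ΔH = -326.62 kJ/min = -5.4437 kW
Heat removed = 5.4437 kW

Q_out = 5.44 kW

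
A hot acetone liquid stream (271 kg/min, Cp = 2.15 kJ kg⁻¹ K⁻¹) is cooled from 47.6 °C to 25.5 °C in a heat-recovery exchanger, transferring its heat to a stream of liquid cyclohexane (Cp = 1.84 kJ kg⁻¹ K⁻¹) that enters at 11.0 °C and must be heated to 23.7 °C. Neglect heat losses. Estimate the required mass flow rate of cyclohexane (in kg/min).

ṁ_c = 551 kg/min

Heat released by hot stream: Q = 271 × 2.15 × (47.6 − 25.5) = 12877 kJ/min
Energy balance on cold side (adiabatic exchanger): Q = ṁ_c·Cp_c·(T_c,out − T_c,in)
ṁ_c = 12877 / [1.84 × (23.7 − 11.0)] = 551.03 kg/min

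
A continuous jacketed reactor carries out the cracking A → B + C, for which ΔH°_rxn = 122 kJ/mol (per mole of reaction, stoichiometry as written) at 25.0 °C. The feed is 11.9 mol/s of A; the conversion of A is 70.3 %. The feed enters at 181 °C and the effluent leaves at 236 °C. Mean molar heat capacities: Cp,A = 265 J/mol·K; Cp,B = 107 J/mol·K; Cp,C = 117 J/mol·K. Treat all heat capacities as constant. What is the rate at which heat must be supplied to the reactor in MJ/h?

Q_in = 4040 MJ/h

Extent of reaction ξ = 0.703 × 11.9 = 8.3657 mol/s
Reaction term: ξ·ΔH°_rxn = 8.3657 × 122 = 1020.6 kJ/s
Sensible, feed 181→25 °C: -491.95 kJ/s
Outlet flows (mol/s): A 3.5343, B 8.3657, C 8.3657
Sensible, products 25→236 °C: 593.02 kJ/s
Q = ΔH = 1121.7 kJ/s = 1121.7 kW
Heat supplied = 4038.1 MJ/h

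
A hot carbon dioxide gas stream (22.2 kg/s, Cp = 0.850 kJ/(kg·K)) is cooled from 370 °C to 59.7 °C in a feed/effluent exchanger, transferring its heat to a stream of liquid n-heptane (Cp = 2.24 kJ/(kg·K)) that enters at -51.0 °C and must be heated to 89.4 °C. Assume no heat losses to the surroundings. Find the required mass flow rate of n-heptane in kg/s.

Heat released by hot stream: Q = 22.2 × 0.850 × (370 − 59.7) = 5855.4 kJ/s
Energy balance on cold side (adiabatic exchanger): Q = ṁ_c·Cp_c·(T_c,out − T_c,in)
ṁ_c = 5855.4 / [2.24 × (89.4 − -51.0)] = 18.618 kg/s

ṁ_c = 18.6 kg/s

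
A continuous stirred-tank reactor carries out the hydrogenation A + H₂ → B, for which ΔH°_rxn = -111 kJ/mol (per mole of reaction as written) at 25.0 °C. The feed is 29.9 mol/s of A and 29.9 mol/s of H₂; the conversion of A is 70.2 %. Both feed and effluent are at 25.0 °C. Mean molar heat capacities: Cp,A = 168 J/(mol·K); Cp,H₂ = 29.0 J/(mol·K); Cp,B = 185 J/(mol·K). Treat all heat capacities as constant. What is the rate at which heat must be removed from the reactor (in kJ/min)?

Extent of reaction ξ = 0.702 × 29.9 = 20.99 mol/s
Reaction term: ξ·ΔH°_rxn = 20.99 × -111 = -2329.9 kJ/s
Q = ΔH = -2329.9 kJ/s = -2329.9 kW
Heat removed = 139790 kJ/min

Q_out = 140000 kJ/min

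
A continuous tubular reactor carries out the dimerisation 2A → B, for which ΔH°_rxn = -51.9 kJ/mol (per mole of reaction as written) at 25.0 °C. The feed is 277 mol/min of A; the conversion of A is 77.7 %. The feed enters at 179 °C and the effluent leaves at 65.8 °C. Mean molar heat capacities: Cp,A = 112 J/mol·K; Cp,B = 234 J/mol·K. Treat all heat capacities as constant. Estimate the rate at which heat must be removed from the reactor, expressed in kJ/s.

Q_out = 151 kJ/s

Extent of reaction ξ = 0.777 × 277 / 2 = 107.61 mol/min
Reaction term: ξ·ΔH°_rxn = 107.61 × -51.9 = -5585.2 kJ/min
Sensible, feed 179→25 °C: -4777.7 kJ/min
Outlet flows (mol/min): A 61.771, B 107.61
Sensible, products 25→65.8 °C: 1309.7 kJ/min
Q = ΔH = -9053.2 kJ/min = -150.89 kW
Heat removed = 150.89 kJ/s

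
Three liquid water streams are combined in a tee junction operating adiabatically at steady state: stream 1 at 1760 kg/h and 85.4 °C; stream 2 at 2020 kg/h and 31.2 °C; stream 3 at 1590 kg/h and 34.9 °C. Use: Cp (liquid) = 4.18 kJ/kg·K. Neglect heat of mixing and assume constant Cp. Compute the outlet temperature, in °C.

T_out = 50.1 °C

Adiabatic, steady state ⇒ Σ ṁᵢCp,ᵢ(T_out − Tᵢ) = 0
Σ ṁᵢCp,ᵢTᵢ = 1760×4.18×85.4 + 2020×4.18×31.2 + 1590×4.18×34.9 = 1.1237e+06
Σ ṁᵢCp,ᵢ = 1760×4.18 + 2020×4.18 + 1590×4.18 = 22447
T_out = 1.1237e+06 / 22447 = 50.059 °C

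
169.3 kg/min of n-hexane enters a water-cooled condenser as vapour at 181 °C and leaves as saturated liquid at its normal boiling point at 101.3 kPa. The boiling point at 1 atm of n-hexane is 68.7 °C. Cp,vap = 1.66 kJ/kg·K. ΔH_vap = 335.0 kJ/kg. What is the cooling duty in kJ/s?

Q_c = 1470 kJ/s

vapour 181→68.7 °C: -186.42 kJ/kg
condensation at 68.7 °C: -335 kJ/kg
Δh = -186.42 + -335 = -521.42 kJ/kg
Q = ṁ·Δh = 169.3 kg/min × -521.42 kJ/kg = -88276 kJ/min
|Q| = 1471.3 kW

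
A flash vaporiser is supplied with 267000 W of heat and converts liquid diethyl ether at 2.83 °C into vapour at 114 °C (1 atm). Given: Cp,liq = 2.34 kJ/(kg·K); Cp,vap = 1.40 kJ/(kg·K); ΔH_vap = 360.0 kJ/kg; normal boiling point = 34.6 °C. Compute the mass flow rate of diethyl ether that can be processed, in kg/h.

Δh = 2.34×(34.6−2.83) + 360.0 + 1.40×(114−34.6) = 545.5 kJ/kg
Q = 267000 W = 267 kJ/s = 961200 kJ/h
ṁ = Q/Δh = 961200 / 545.5 = 1762 kg/h

ṁ = 1760 kg/h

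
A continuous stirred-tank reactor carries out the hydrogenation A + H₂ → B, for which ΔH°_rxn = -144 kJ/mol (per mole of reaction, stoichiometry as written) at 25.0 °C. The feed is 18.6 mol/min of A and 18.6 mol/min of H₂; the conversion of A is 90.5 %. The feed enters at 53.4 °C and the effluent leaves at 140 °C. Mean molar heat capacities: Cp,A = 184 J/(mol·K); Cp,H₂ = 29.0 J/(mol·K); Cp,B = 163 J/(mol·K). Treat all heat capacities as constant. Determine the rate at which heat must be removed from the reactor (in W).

Extent of reaction ξ = 0.905 × 18.6 = 16.833 mol/min
Reaction term: ξ·ΔH°_rxn = 16.833 × -144 = -2424 kJ/min
Sensible, feed 53.4→25 °C: -112.52 kJ/min
Outlet flows (mol/min): A 1.767, H₂ 1.767, B 16.833
Sensible, products 25→140 °C: 358.82 kJ/min
Q = ΔH = -2177.6 kJ/min = -36.294 kW
Heat removed = 36294 W

Q_out = 36300 W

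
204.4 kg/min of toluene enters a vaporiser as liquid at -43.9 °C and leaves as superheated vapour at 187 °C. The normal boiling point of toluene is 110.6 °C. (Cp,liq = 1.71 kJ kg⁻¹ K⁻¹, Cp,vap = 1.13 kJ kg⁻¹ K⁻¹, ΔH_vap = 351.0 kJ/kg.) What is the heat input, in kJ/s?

liquid -43.9→110.6 °C: 264.19 kJ/kg
vaporisation at 110.6 °C: 351 kJ/kg
vapour 110.6→187 °C: 86.332 kJ/kg
Δh = 264.19 + 351 + 86.332 = 701.53 kJ/kg
Q = ṁ·Δh = 204.4 kg/min × 701.53 kJ/kg = 143390 kJ/min
|Q| = 2389.9 kW

Q = 2390 kJ/s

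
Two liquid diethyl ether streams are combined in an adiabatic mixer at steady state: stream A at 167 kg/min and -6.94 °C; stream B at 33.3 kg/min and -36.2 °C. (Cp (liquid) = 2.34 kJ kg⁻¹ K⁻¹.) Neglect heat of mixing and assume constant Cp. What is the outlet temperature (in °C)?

Adiabatic, steady state ⇒ Σ ṁᵢCp,ᵢ(T_out − Tᵢ) = 0
T_out = Σ ṁᵢCp,ᵢTᵢ / Σ ṁᵢCp,ᵢ
      = -5532.8 / 468.7 = -11.804 °C

T_out = -11.8 °C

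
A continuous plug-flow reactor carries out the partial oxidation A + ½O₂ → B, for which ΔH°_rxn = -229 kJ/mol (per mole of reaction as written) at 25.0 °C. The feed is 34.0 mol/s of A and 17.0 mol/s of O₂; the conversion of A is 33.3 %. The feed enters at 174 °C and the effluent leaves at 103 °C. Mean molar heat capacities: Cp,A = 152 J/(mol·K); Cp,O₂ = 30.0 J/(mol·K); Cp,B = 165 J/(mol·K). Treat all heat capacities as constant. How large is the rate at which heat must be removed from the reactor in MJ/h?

Extent of reaction ξ = 0.333 × 34.0 = 11.322 mol/s
Reaction term: ξ·ΔH°_rxn = 11.322 × -229 = -2592.7 kJ/s
Sensible, feed 174→25 °C: -846.02 kJ/s
Outlet flows (mol/s): A 22.678, O₂ 11.339, B 11.322
Sensible, products 25→103 °C: 441.12 kJ/s
Q = ΔH = -2997.6 kJ/s = -2997.6 kW
Heat removed = 10792 MJ/h

Q_out = 10800 MJ/h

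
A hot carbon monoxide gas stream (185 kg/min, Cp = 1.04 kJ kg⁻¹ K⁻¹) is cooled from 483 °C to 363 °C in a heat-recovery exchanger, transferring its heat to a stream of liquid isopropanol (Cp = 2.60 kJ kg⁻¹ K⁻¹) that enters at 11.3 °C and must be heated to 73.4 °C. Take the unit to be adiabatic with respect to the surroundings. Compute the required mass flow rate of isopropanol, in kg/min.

Heat released by hot stream: Q = 185 × 1.04 × (483 − 363) = 23088 kJ/min
Energy balance on cold side (adiabatic exchanger): Q = ṁ_c·Cp_c·(T_c,out − T_c,in)
ṁ_c = 23088 / [2.60 × (73.4 − 11.3)] = 143 kg/min

ṁ_c = 143 kg/min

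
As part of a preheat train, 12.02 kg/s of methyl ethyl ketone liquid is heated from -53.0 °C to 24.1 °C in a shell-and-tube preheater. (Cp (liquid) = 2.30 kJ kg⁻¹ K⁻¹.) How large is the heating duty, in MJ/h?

Q = ṁ·Cp·ΔT = 12.02 × 2.30 × (24.1 − -53.0) = 2131.5 kJ/s
Heating duty = 7673.4 MJ/h

Q = 7670 MJ/h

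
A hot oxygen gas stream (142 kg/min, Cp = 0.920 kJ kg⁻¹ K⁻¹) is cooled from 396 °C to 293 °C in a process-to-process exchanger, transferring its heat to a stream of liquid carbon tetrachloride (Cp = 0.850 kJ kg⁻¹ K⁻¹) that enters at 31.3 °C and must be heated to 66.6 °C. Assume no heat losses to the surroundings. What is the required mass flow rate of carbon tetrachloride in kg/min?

ṁ_c = 448 kg/min

Heat released by hot stream: Q = 142 × 0.920 × (396 − 293) = 13456 kJ/min
Energy balance on cold side (adiabatic exchanger): Q = ṁ_c·Cp_c·(T_c,out − T_c,in)
ṁ_c = 13456 / [0.850 × (66.6 − 31.3)] = 448.46 kg/min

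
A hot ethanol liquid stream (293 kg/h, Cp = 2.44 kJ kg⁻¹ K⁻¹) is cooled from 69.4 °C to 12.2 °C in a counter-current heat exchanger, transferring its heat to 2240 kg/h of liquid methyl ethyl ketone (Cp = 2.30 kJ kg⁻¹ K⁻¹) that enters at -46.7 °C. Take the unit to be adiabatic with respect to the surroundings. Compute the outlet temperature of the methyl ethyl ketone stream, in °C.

T_c,out = -38.8 °C

Heat released by hot stream: Q = 293 × 2.44 × (69.4 − 12.2) = 40893 kJ/h
Energy balance on cold side (adiabatic exchanger): Q = ṁ_c·Cp_c·(T_c,out − T_c,in)
T_c,out = -46.7 + 40893/(2240 × 2.30) = -38.763 °C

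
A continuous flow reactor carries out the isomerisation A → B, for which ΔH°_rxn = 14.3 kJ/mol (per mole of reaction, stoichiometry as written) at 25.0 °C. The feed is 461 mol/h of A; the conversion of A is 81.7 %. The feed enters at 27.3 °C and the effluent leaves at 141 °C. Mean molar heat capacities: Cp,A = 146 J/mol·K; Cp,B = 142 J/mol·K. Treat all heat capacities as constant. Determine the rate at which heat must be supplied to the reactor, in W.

Q_in = 3570 W

Extent of reaction ξ = 0.817 × 461 = 376.64 mol/h
Reaction term: ξ·ΔH°_rxn = 376.64 × 14.3 = 5385.9 kJ/h
Sensible, feed 27.3→25 °C: -154.8 kJ/h
Outlet flows (mol/h): A 84.363, B 376.64
Sensible, products 25→141 °C: 7632.7 kJ/h
Q = ΔH = 12864 kJ/h = 3.5733 kW
Heat supplied = 3573.3 W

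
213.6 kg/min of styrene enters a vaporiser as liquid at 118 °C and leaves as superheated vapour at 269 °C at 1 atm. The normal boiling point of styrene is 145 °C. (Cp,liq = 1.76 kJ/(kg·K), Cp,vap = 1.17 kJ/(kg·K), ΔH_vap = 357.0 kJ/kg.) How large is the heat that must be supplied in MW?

Q = 1.96 MW

liquid 118→145 °C: 47.52 kJ/kg
vaporisation at 145 °C: 357 kJ/kg
vapour 145→269 °C: 145.08 kJ/kg
Δh = 47.52 + 357 + 145.08 = 549.6 kJ/kg
Q = ṁ·Δh = 213.6 kg/min × 549.6 kJ/kg = 117390 kJ/min
|Q| = 1956.6 kW = 1.9566 MW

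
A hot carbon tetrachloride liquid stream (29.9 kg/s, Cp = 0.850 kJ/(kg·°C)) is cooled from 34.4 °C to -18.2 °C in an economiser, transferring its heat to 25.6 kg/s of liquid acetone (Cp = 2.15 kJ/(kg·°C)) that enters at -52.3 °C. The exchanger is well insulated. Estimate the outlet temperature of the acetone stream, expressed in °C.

Heat released by hot stream: Q = 29.9 × 0.850 × (34.4 − -18.2) = 1336.8 kJ/s
Energy balance on cold side (adiabatic exchanger): Q = ṁ_c·Cp_c·(T_c,out − T_c,in)
T_c,out = -52.3 + 1336.8/(25.6 × 2.15) = -28.012 °C

T_c,out = -28.0 °C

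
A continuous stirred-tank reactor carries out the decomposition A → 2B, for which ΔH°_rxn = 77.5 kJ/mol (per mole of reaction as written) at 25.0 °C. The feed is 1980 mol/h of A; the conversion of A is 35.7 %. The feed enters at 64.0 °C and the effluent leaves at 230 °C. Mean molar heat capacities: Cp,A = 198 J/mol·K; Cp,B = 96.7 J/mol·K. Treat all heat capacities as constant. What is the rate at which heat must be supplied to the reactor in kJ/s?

Q_in = 33.1 kJ/s

Extent of reaction ξ = 0.357 × 1980 = 706.86 mol/h
Reaction term: ξ·ΔH°_rxn = 706.86 × 77.5 = 54782 kJ/h
Sensible, feed 64.0→25 °C: -15290 kJ/h
Outlet flows (mol/h): A 1273.1, B 1413.7
Sensible, products 25→230 °C: 79702 kJ/h
Q = ΔH = 119190 kJ/h = 33.109 kW
Heat supplied = 33.109 kJ/s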